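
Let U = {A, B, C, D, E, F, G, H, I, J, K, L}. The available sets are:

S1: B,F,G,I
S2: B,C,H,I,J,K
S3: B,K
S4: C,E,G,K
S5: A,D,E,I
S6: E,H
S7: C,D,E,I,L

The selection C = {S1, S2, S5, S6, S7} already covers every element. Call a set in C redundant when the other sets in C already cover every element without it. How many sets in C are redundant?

Drop S1: F, G uncovered — not redundant.
Drop S2: J, K uncovered — not redundant.
Drop S5: A uncovered — not redundant.
Drop S6: the rest still cover every element — redundant.
Drop S7: L uncovered — not redundant.
1 redundant: S6.

1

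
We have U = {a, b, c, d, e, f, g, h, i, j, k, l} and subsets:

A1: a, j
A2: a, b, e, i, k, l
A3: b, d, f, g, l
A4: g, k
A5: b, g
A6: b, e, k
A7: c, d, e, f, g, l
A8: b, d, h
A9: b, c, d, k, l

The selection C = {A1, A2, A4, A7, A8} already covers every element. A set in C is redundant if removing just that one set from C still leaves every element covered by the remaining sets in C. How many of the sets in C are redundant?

Drop A1: j uncovered — not redundant.
Drop A2: i uncovered — not redundant.
Drop A4: the rest still cover every element — redundant.
Drop A7: c, f uncovered — not redundant.
Drop A8: h uncovered — not redundant.
1 redundant: A4.

1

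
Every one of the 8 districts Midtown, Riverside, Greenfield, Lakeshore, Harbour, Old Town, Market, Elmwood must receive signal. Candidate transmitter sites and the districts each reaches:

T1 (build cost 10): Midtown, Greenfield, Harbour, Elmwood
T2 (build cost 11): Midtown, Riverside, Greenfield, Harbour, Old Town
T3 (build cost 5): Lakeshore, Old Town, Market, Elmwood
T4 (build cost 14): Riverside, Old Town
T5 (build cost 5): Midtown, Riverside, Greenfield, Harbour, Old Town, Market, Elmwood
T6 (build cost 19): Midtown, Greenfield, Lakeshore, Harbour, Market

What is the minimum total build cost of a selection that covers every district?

10

T3, T5 cover every district at build cost 5 + 5 = 10.
Any cover uses at least 2 transmitter sites; among all covering selections none totals below 10.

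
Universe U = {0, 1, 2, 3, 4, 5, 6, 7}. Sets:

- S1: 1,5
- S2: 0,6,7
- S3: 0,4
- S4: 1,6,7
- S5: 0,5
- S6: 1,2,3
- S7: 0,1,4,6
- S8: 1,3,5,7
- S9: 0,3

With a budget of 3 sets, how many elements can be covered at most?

Choosing S6, S7, S8 covers {0, 1, 2, 3, 4, 5, 6, 7} — 8 elements.
That is all 8 elements.

8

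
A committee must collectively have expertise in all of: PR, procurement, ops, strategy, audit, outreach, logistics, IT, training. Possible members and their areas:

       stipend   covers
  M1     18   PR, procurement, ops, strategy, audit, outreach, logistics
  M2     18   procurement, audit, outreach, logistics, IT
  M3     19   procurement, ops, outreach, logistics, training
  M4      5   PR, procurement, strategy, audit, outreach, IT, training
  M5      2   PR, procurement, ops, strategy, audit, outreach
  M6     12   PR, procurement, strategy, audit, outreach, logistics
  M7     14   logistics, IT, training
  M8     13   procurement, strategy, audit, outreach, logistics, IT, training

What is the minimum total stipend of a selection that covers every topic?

15

M5, M8 cover every topic at stipend 2 + 13 = 15.
Any cover uses at least 2 members; among all covering selections none totals below 15.
Greedy by coverage-per-stipend would pick M5, M4, M6 for 19 — worse than the optimum 15.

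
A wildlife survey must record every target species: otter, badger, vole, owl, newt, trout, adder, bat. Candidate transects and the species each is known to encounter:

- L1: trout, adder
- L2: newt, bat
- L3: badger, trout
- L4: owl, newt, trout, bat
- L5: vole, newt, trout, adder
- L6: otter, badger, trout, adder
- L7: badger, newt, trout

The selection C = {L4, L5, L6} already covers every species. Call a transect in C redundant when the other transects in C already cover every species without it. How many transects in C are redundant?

0

Drop L4: owl, bat uncovered — not redundant.
Drop L5: vole uncovered — not redundant.
Drop L6: otter, badger uncovered — not redundant.
None of the transects in C is redundant.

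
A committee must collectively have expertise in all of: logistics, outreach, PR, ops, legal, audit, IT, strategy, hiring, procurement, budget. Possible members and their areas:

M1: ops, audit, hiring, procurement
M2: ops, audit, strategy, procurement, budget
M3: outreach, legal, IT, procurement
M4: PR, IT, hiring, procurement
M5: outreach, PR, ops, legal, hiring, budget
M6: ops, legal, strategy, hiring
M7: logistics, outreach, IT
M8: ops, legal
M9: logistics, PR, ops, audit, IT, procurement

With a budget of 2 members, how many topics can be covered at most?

10

Choosing M5, M9 covers {logistics, outreach, PR, ops, legal, audit, IT, hiring, procurement, budget} — 10 topics.
No choice of 2 members does better; here strategy is left uncovered.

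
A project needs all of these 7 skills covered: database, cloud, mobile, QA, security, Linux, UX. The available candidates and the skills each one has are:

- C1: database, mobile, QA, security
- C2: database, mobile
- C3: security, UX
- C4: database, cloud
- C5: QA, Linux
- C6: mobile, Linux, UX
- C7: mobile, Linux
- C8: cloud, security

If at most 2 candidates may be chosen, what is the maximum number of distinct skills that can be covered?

6

Choosing C1, C6 covers {database, mobile, QA, security, Linux, UX} — 6 skills.
No choice of 2 candidates does better; here cloud is left uncovered.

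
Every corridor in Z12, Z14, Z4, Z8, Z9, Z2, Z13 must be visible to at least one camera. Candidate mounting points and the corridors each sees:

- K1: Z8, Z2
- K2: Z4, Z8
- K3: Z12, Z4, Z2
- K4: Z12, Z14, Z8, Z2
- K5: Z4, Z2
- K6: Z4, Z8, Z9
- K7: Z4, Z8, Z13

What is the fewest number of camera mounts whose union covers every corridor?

K4, K6, K7 together cover {Z12, Z14, Z4, Z8, Z9, Z2, Z13} — every corridor.
No 2 of the 7 camera mounts cover everything (all 21 pairs fall short), so 3 is minimum.

3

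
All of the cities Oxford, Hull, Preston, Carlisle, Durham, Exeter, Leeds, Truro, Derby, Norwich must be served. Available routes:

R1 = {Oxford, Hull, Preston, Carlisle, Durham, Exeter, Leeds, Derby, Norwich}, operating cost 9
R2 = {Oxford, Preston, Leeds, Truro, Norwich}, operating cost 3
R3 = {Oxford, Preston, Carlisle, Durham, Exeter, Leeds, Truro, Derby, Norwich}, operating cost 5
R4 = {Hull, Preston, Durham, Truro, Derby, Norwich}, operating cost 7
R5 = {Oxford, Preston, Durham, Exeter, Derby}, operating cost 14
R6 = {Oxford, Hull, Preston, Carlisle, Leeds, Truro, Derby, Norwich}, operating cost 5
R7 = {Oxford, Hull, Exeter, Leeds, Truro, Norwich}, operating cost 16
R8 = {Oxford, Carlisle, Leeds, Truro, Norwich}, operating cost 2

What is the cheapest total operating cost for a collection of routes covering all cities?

R3, R6 cover every city at operating cost 5 + 5 = 10.
Any cover uses at least 2 routes; among all covering selections none totals below 10.

10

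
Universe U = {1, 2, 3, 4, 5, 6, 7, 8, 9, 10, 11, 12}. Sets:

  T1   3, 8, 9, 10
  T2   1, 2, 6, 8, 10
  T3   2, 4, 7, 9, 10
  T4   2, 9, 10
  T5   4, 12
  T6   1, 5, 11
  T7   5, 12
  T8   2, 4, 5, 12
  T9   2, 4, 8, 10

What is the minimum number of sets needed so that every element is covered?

5

T1, T2, T3, T5, T6 together cover {1, 2, 3, 4, 5, 6, 7, 8, 9, 10, 11, 12} — every element.
No 4 of the 9 sets cover everything (all 126 size-4 selections fall short), so 5 is minimum.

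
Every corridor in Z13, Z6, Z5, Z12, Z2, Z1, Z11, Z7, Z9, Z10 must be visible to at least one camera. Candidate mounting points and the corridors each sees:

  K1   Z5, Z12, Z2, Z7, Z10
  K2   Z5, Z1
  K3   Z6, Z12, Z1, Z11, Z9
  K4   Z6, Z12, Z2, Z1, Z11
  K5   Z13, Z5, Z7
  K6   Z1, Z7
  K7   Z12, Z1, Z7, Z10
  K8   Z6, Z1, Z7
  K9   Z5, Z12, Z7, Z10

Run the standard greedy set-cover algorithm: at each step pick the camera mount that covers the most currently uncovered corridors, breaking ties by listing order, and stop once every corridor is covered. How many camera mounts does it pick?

3

Pick 1: K1 covers 5 new corridors (Z5, Z12, Z2, Z7, Z10).
Pick 2: K3 covers 4 new corridors (Z6, Z1, Z11, Z9).
Pick 3: K5 covers 1 new corridors (Z13).
Greedy uses 3 camera mounts.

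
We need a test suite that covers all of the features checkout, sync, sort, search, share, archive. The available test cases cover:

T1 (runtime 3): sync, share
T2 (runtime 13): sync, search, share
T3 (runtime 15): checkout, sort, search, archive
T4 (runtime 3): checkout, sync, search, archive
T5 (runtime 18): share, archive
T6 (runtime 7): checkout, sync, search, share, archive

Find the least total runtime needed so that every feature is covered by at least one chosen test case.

18

T1, T3 cover every feature at runtime 3 + 15 = 18.
Any cover uses at least 2 test cases; among all covering selections none totals below 18.
Greedy by coverage-per-runtime would pick T4, T1, T3 for 21 — worse than the optimum 18.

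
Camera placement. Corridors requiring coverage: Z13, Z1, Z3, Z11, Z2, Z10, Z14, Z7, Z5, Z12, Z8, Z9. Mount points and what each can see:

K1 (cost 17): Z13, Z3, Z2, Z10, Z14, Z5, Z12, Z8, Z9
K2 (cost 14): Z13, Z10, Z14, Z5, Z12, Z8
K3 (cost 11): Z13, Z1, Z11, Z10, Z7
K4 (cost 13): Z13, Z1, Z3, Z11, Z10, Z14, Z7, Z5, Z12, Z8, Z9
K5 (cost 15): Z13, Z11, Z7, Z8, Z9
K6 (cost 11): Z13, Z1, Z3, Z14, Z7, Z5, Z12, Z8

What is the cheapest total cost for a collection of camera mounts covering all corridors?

K1, K3 cover every corridor at cost 17 + 11 = 28.
Any cover uses at least 2 camera mounts; among all covering selections none totals below 28.

28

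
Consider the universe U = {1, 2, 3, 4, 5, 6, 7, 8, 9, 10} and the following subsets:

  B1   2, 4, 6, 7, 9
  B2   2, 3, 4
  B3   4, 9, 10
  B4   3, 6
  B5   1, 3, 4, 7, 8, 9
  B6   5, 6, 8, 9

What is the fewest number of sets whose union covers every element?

B1, B3, B5, B6 together cover {1, 2, 3, 4, 5, 6, 7, 8, 9, 10} — every element.
No 3 of the 6 sets cover everything (all 20 triples fall short), so 4 is minimum.

4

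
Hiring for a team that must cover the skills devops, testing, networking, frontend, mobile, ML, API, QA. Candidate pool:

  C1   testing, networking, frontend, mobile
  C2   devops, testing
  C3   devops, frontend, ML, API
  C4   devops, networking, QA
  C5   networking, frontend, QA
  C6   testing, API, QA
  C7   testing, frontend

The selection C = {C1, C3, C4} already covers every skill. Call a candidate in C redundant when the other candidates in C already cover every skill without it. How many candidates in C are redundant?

0

Drop C1: testing, mobile uncovered — not redundant.
Drop C3: ML, API uncovered — not redundant.
Drop C4: QA uncovered — not redundant.
None of the candidates in C is redundant.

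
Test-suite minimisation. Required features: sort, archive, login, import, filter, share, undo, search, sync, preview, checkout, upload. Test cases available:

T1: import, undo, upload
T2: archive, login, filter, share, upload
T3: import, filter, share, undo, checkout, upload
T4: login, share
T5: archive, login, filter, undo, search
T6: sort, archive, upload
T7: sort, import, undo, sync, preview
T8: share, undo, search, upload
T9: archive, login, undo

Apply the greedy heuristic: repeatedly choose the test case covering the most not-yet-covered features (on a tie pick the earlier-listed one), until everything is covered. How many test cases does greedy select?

Pick 1: T3 covers 6 new features (import, filter, share, undo, checkout, upload).
Pick 2: T5 covers 3 new features (archive, login, search).
Pick 3: T7 covers 3 new features (sort, sync, preview).
Greedy uses 3 test cases.

3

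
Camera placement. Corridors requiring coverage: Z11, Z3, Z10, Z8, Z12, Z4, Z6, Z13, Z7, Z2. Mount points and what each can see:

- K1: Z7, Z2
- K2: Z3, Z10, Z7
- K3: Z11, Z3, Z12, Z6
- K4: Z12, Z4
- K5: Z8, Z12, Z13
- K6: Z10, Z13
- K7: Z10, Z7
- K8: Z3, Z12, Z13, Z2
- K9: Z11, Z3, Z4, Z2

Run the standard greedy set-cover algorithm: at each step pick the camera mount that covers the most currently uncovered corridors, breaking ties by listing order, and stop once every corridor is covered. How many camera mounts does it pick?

5

Pick 1: K3 covers 4 new corridors (Z11, Z3, Z12, Z6).
Pick 2: K1 covers 2 new corridors (Z7, Z2).
Pick 3: K5 covers 2 new corridors (Z8, Z13).
Pick 4: K2 covers 1 new corridors (Z10).
Pick 5: K4 covers 1 new corridors (Z4).
Greedy uses 5 camera mounts. (The true minimum is 4.)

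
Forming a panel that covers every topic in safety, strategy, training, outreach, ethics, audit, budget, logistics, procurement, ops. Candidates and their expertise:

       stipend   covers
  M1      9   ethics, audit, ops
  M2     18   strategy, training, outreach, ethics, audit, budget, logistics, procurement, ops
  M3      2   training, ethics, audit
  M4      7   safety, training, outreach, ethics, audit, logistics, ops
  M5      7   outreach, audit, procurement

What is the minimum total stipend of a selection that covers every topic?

25

M2, M4 cover every topic at stipend 18 + 7 = 25.
Any cover uses at least 2 members; among all covering selections none totals below 25.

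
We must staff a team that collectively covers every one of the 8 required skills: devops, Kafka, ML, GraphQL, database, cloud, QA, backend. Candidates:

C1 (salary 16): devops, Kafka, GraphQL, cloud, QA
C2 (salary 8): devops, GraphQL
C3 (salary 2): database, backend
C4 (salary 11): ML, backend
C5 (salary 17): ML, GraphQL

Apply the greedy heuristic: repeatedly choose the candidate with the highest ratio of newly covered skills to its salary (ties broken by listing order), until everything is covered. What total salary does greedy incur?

Pick 1: C3 adds 2 new (database, backend) at salary 2 (ratio 2/2).
Pick 2: C1 adds 5 new (devops, Kafka, GraphQL, cloud, QA) at salary 16 (ratio 5/16).
Pick 3: C4 adds 1 new (ML) at salary 11 (ratio 1/11).
Greedy total salary: 2 + 16 + 11 = 29.

29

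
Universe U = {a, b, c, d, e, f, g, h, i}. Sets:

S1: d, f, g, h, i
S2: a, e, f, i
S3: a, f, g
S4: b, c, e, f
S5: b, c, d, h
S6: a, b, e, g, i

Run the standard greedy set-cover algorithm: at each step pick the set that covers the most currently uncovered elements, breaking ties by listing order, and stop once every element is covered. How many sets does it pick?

3

Pick 1: S1 covers 5 new elements (d, f, g, h, i).
Pick 2: S4 covers 3 new elements (b, c, e).
Pick 3: S2 covers 1 new elements (a).
Greedy uses 3 sets.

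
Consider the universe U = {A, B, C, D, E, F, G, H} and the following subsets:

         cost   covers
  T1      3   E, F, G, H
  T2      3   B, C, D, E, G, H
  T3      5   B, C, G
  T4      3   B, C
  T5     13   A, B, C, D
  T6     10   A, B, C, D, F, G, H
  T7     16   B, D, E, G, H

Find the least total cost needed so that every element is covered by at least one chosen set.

13

T1, T6 cover every element at cost 3 + 10 = 13.
Any cover uses at least 2 sets; among all covering selections none totals below 13.
Greedy by coverage-per-cost would pick T2, T1, T6 for 16 — worse than the optimum 13.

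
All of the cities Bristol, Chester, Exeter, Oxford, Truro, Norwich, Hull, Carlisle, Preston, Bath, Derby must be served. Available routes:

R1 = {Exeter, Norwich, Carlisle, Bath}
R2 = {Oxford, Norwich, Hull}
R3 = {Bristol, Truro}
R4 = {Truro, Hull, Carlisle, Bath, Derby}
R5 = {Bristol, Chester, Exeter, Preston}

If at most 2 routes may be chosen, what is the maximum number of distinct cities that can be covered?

Choosing R4, R5 covers {Bristol, Chester, Exeter, Truro, Hull, Carlisle, Preston, Bath, Derby} — 9 cities.
No choice of 2 routes does better; here Oxford, Norwich are left uncovered.

9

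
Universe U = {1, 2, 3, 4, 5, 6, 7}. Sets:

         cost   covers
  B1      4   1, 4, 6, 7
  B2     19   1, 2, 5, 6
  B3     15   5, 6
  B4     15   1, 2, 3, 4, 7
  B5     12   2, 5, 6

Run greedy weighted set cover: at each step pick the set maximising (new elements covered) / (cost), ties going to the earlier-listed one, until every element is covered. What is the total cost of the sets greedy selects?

31

Pick 1: B1 adds 4 new (1, 4, 6, 7) at cost 4 (ratio 4/4).
Pick 2: B5 adds 2 new (2, 5) at cost 12 (ratio 2/12).
Pick 3: B4 adds 1 new (3) at cost 15 (ratio 1/15).
Greedy total cost: 4 + 12 + 15 = 31. (The true optimum is 27, so greedy overshoots here.)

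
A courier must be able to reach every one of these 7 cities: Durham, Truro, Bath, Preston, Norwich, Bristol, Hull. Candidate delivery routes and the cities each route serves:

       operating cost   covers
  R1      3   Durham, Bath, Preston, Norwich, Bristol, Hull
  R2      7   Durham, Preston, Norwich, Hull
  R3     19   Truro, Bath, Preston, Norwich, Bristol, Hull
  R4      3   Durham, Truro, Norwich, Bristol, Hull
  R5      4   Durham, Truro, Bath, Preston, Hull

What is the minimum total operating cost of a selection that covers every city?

6

R1, R4 cover every city at operating cost 3 + 3 = 6.
Any cover uses at least 2 routes; among all covering selections none totals below 6.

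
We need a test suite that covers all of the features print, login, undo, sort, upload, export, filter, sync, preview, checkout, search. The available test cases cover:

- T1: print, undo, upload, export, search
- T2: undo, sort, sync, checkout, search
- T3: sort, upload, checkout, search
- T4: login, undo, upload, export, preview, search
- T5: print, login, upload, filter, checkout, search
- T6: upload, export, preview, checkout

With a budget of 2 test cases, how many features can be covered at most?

9

Choosing T2, T4 covers {login, undo, sort, upload, export, sync, preview, checkout, search} — 9 features.
No choice of 2 test cases does better; here print, filter are left uncovered.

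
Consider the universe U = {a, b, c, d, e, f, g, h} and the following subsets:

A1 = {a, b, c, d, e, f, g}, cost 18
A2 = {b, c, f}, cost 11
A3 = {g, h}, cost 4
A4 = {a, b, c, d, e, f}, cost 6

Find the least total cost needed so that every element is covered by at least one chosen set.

A3, A4 cover every element at cost 4 + 6 = 10.
Any cover uses at least 2 sets; among all covering selections none totals below 10.

10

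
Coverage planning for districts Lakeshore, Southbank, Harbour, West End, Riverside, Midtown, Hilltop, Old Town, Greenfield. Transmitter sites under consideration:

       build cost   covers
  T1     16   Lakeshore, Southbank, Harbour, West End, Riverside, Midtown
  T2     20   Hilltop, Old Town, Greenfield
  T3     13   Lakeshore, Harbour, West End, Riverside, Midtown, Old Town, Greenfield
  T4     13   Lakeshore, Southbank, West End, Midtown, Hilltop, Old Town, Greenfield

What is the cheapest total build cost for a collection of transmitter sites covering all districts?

26

T3, T4 cover every district at build cost 13 + 13 = 26.
Any cover uses at least 2 transmitter sites; among all covering selections none totals below 26.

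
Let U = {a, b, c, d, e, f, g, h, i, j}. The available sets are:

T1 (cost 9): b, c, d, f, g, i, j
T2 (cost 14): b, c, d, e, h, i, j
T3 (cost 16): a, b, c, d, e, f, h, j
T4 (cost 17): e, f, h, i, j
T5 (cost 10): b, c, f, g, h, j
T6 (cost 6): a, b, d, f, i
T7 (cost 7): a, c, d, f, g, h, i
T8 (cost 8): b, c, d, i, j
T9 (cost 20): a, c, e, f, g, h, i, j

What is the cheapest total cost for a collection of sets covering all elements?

T2, T7 cover every element at cost 14 + 7 = 21.
Any cover uses at least 2 sets; among all covering selections none totals below 21.
Greedy by coverage-per-cost would pick T7, T8, T2 for 29 — worse than the optimum 21.

21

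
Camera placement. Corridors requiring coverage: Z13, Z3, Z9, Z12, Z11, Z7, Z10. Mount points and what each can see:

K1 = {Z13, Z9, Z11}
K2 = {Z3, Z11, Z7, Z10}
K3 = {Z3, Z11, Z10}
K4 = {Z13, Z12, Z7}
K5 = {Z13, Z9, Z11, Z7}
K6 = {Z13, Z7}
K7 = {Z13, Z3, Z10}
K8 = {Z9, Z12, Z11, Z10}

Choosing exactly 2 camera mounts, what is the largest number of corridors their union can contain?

Choosing K1, K2 covers {Z13, Z3, Z9, Z11, Z7, Z10} — 6 corridors.
No choice of 2 camera mounts does better; here Z12 is left uncovered.

6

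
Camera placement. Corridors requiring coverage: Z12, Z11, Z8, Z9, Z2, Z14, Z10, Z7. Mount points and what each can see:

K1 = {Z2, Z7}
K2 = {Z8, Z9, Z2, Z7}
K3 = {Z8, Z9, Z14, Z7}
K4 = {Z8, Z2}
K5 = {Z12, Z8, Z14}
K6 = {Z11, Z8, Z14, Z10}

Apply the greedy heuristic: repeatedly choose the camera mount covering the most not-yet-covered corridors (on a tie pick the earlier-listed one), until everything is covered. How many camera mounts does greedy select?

Pick 1: K2 covers 4 new corridors (Z8, Z9, Z2, Z7).
Pick 2: K6 covers 3 new corridors (Z11, Z14, Z10).
Pick 3: K5 covers 1 new corridors (Z12).
Greedy uses 3 camera mounts.

3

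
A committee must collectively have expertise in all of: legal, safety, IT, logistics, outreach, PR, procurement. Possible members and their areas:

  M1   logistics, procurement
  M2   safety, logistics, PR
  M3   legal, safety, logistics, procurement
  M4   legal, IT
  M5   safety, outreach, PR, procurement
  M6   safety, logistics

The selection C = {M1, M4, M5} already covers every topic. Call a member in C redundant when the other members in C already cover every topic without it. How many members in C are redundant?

0

Drop M1: logistics uncovered — not redundant.
Drop M4: legal, IT uncovered — not redundant.
Drop M5: safety, outreach, PR uncovered — not redundant.
None of the members in C is redundant.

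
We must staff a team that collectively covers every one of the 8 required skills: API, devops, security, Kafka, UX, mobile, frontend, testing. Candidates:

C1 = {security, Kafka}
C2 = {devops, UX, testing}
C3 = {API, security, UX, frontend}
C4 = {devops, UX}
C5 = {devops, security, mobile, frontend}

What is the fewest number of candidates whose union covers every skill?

4

C1, C2, C3, C5 together cover {API, devops, security, Kafka, UX, mobile, frontend, testing} — every skill.
No 3 of the 5 candidates cover everything (all 10 triples fall short), so 4 is minimum.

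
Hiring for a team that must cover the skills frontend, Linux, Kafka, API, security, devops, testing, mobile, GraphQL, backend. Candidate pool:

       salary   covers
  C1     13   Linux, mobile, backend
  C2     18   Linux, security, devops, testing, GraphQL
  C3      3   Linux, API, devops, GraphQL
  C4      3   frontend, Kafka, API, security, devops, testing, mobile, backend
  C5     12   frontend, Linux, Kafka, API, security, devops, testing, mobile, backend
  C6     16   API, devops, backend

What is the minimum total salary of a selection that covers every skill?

6

C3, C4 cover every skill at salary 3 + 3 = 6.
Any cover uses at least 2 candidates; among all covering selections none totals below 6.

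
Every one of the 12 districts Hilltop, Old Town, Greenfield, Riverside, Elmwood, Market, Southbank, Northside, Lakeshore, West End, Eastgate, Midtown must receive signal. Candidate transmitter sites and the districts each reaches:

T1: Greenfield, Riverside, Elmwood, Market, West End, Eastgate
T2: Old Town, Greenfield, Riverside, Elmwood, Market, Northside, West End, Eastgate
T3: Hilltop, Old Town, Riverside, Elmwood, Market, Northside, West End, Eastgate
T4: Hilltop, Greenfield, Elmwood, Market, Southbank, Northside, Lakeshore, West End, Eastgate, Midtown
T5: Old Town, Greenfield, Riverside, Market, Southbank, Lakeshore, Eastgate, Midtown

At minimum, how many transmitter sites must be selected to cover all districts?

2

T2, T4 together cover {Hilltop, Old Town, Greenfield, Riverside, Elmwood, Market, Southbank, Northside, Lakeshore, West End, Eastgate, Midtown} — every district.
No single transmitter site contains all 12 districts, so 2 is optimal.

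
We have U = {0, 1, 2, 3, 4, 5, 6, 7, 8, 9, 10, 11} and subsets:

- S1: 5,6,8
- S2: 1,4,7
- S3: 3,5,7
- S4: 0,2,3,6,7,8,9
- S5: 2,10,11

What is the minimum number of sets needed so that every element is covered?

S1, S2, S4, S5 together cover {0, 1, 2, 3, 4, 5, 6, 7, 8, 9, 10, 11} — every element.
No 3 of the 5 sets cover everything (all 10 triples fall short), so 4 is minimum.

4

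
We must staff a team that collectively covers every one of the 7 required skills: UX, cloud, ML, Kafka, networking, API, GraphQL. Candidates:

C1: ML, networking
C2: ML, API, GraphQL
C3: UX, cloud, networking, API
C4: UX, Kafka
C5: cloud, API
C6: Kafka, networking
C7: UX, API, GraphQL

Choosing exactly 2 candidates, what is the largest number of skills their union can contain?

Choosing C2, C3 covers {UX, cloud, ML, networking, API, GraphQL} — 6 skills.
No choice of 2 candidates does better; here Kafka is left uncovered.

6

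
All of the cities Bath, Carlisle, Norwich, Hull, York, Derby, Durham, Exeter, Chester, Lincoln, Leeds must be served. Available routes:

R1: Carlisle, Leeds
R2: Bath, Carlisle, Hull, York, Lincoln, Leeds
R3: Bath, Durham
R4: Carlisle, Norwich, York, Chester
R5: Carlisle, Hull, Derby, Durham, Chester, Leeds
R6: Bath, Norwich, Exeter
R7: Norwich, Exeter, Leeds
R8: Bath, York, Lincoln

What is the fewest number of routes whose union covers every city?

3

R2, R5, R6 together cover {Bath, Carlisle, Norwich, Hull, York, Derby, Durham, Exeter, Chester, Lincoln, Leeds} — every city.
No 2 of the 8 routes cover everything (all 28 pairs fall short), so 3 is minimum.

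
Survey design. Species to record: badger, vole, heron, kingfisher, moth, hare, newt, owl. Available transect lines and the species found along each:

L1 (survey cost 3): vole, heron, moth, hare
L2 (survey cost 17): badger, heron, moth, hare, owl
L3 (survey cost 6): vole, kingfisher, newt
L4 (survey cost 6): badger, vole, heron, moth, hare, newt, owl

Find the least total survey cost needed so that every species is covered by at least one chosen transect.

L3, L4 cover every species at survey cost 6 + 6 = 12.
Any cover uses at least 2 transects; among all covering selections none totals below 12.
Greedy by coverage-per-survey cost would pick L1, L4, L3 for 15 — worse than the optimum 12.

12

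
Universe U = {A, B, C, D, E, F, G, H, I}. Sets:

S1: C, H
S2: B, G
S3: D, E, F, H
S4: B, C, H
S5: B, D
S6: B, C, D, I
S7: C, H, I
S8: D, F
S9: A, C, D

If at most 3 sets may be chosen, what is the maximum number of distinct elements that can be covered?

8

Choosing S2, S3, S6 covers {B, C, D, E, F, G, H, I} — 8 elements.
No choice of 3 sets does better; here A is left uncovered.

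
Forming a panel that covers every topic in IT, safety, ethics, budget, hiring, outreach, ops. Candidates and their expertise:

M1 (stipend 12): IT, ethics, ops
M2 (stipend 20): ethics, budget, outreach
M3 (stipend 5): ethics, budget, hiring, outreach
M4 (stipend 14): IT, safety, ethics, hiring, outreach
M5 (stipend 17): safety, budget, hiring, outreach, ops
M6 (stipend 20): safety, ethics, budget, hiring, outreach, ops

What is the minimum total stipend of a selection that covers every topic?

29

M1, M5 cover every topic at stipend 12 + 17 = 29.
Any cover uses at least 2 members; among all covering selections none totals below 29.
Greedy by coverage-per-stipend would pick M3, M1, M4 for 31 — worse than the optimum 29.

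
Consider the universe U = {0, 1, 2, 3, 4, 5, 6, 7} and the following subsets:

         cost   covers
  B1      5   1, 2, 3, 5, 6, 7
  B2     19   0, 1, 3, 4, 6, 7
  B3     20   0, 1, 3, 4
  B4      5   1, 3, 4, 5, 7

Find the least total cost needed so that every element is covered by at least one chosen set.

24

B1, B2 cover every element at cost 5 + 19 = 24.
Any cover uses at least 2 sets; among all covering selections none totals below 24.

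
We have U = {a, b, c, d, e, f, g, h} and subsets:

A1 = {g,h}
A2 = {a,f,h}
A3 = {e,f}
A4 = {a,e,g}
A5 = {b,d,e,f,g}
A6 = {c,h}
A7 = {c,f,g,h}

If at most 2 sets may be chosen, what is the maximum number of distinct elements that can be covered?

7

Choosing A2, A5 covers {a, b, d, e, f, g, h} — 7 elements.
No choice of 2 sets does better; here c is left uncovered.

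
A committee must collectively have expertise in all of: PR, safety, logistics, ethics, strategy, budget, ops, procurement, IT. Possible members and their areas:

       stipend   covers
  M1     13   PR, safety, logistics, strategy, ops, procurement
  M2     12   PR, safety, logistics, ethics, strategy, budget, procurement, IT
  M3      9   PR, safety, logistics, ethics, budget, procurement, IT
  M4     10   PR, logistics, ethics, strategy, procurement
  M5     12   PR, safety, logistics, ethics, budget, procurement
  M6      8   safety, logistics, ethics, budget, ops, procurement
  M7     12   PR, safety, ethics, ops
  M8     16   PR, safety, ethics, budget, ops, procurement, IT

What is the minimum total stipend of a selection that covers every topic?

20

M2, M6 cover every topic at stipend 12 + 8 = 20.
Any cover uses at least 2 members; among all covering selections none totals below 20.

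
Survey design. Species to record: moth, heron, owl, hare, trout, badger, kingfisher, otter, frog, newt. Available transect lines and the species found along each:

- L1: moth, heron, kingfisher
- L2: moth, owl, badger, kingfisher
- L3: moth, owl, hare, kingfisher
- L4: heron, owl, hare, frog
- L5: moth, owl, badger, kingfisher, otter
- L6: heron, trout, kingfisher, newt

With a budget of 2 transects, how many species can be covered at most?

Choosing L4, L5 covers {moth, heron, owl, hare, badger, kingfisher, otter, frog} — 8 species.
No choice of 2 transects does better; here trout, newt are left uncovered.

8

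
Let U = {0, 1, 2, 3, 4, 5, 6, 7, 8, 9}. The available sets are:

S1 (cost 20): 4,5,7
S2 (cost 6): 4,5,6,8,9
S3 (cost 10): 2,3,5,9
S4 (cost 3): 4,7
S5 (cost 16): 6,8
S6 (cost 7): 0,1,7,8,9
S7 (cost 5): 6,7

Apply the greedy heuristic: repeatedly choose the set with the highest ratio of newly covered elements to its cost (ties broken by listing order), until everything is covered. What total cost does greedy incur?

Pick 1: S2 adds 5 new (4, 5, 6, 8, 9) at cost 6 (ratio 5/6).
Pick 2: S6 adds 3 new (0, 1, 7) at cost 7 (ratio 3/7).
Pick 3: S3 adds 2 new (2, 3) at cost 10 (ratio 2/10).
Greedy total cost: 6 + 7 + 10 = 23.

23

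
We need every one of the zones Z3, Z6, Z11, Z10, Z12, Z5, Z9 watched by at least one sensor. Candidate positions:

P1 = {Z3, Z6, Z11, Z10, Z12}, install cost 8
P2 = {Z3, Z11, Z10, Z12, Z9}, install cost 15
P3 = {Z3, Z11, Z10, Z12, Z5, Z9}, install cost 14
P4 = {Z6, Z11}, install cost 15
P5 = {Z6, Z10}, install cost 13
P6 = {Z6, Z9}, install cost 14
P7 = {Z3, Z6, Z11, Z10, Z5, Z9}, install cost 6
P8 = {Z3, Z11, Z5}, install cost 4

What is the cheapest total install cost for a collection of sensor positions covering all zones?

P1, P7 cover every zone at install cost 8 + 6 = 14.
Any cover uses at least 2 sensor positions; among all covering selections none totals below 14.

14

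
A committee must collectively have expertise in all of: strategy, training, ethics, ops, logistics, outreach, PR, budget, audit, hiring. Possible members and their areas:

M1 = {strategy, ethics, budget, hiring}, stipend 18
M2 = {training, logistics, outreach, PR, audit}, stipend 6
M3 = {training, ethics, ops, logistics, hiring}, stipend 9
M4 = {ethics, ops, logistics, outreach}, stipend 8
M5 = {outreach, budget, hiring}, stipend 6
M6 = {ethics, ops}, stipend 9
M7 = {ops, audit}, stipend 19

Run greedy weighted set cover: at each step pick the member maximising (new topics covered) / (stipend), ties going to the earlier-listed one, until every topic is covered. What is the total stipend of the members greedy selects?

39

Pick 1: M2 adds 5 new (training, logistics, outreach, PR, audit) at stipend 6 (ratio 5/6).
Pick 2: M3 adds 3 new (ethics, ops, hiring) at stipend 9 (ratio 3/9).
Pick 3: M5 adds 1 new (budget) at stipend 6 (ratio 1/6).
Pick 4: M1 adds 1 new (strategy) at stipend 18 (ratio 1/18).
Greedy total stipend: 6 + 9 + 6 + 18 = 39. (The true optimum is 32, so greedy overshoots here.)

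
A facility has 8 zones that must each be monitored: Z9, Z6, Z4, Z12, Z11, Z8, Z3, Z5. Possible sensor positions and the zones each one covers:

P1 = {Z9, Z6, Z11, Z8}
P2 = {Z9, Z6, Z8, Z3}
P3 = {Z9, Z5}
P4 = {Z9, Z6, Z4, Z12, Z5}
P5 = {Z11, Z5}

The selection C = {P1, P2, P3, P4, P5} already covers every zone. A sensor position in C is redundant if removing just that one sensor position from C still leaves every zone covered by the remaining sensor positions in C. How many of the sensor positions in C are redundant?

3

Drop P1: the rest still cover every zone — redundant.
Drop P2: Z3 uncovered — not redundant.
Drop P3: the rest still cover every zone — redundant.
Drop P4: Z4, Z12 uncovered — not redundant.
Drop P5: the rest still cover every zone — redundant.
3 redundant: P1, P3, P5.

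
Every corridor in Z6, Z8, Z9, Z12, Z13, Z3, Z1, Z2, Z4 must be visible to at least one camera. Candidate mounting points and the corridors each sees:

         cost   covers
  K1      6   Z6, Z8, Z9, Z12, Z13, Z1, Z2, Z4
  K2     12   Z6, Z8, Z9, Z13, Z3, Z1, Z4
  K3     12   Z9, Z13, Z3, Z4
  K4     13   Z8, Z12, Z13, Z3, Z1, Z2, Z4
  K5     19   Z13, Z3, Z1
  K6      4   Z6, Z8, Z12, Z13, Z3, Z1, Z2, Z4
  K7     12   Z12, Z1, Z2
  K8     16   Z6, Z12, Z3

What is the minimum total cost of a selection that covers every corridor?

K1, K6 cover every corridor at cost 6 + 4 = 10.
Any cover uses at least 2 camera mounts; among all covering selections none totals below 10.

10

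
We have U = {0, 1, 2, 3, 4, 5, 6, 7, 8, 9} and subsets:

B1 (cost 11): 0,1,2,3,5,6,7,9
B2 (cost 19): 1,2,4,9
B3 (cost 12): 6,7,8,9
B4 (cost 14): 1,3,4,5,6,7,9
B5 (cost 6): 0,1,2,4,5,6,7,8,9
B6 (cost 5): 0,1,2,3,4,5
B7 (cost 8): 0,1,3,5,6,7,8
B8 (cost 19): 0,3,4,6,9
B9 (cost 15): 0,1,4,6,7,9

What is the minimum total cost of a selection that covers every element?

B5, B6 cover every element at cost 6 + 5 = 11.
Any cover uses at least 2 sets; among all covering selections none totals below 11.

11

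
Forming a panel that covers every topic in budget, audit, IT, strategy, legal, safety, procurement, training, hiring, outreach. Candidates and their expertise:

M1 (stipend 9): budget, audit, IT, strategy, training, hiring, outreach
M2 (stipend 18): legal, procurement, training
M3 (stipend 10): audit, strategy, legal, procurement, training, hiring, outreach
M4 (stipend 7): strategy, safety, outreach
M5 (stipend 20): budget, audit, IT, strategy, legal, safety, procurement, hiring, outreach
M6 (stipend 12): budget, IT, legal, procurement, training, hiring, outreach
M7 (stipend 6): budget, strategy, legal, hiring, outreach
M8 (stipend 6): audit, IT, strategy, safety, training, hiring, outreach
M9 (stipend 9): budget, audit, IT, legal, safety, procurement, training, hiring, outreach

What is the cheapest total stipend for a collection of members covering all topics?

15

M7, M9 cover every topic at stipend 6 + 9 = 15.
Any cover uses at least 2 members; among all covering selections none totals below 15.
Greedy by coverage-per-stipend would pick M8, M7, M9 for 21 — worse than the optimum 15.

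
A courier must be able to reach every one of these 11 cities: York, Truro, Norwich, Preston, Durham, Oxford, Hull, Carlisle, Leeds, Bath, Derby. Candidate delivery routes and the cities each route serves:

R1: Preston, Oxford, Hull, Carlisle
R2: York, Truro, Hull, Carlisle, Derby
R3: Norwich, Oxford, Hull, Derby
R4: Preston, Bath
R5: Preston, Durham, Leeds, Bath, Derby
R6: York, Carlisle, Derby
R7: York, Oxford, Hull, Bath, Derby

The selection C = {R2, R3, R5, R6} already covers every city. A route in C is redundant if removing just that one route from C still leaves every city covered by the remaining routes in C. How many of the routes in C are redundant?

Drop R2: Truro uncovered — not redundant.
Drop R3: Norwich, Oxford uncovered — not redundant.
Drop R5: Preston, Durham, Leeds, Bath uncovered — not redundant.
Drop R6: the rest still cover every city — redundant.
1 redundant: R6.

1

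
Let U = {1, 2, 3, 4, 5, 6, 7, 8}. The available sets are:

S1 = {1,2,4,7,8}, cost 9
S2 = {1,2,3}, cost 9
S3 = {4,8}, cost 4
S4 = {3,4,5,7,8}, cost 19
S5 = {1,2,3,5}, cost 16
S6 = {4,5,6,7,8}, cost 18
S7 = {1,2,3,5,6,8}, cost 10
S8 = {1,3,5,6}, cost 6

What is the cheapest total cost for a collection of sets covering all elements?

15

S1, S8 cover every element at cost 9 + 6 = 15.
Any cover uses at least 2 sets; among all covering selections none totals below 15.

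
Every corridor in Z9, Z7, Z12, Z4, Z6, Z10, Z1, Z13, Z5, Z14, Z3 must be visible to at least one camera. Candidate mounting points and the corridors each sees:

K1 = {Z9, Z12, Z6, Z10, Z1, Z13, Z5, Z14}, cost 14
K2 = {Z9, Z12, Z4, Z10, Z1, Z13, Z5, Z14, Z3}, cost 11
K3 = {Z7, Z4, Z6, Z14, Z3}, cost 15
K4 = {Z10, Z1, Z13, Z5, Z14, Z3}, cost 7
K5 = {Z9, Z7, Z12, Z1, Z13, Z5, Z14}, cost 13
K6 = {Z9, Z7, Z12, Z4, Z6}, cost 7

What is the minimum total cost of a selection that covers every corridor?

14

K4, K6 cover every corridor at cost 7 + 7 = 14.
Any cover uses at least 2 camera mounts; among all covering selections none totals below 14.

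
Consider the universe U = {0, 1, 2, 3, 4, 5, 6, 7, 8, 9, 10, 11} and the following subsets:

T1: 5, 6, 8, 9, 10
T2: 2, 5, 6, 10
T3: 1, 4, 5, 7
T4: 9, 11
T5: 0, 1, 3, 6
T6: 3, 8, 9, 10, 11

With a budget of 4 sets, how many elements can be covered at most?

Choosing T2, T3, T5, T6 covers {0, 1, 2, 3, 4, 5, 6, 7, 8, 9, 10, 11} — 12 elements.
That is all 12 elements.

12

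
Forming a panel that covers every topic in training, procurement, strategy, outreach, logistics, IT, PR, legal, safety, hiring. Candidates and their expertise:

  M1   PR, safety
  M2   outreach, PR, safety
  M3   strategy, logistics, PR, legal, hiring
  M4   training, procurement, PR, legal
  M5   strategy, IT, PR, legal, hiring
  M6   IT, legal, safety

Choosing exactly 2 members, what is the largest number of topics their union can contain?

7

Choosing M2, M3 covers {strategy, outreach, logistics, PR, legal, safety, hiring} — 7 topics.
No choice of 2 members does better; here training, procurement, IT are left uncovered.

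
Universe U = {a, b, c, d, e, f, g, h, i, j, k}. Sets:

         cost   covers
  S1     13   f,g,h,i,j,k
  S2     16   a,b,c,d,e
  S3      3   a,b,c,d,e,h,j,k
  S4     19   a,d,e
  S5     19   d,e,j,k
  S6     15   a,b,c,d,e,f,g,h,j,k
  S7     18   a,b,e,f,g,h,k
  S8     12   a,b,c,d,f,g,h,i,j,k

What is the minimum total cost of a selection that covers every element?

15

S3, S8 cover every element at cost 3 + 12 = 15.
Any cover uses at least 2 sets; among all covering selections none totals below 15.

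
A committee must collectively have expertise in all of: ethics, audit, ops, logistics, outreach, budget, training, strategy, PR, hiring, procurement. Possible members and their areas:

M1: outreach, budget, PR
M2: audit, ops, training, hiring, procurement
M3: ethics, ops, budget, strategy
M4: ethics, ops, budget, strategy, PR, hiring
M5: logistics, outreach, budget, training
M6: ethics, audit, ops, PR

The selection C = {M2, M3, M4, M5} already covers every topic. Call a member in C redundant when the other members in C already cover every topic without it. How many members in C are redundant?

Drop M2: audit, procurement uncovered — not redundant.
Drop M3: the rest still cover every topic — redundant.
Drop M4: PR uncovered — not redundant.
Drop M5: logistics, outreach uncovered — not redundant.
1 redundant: M3.

1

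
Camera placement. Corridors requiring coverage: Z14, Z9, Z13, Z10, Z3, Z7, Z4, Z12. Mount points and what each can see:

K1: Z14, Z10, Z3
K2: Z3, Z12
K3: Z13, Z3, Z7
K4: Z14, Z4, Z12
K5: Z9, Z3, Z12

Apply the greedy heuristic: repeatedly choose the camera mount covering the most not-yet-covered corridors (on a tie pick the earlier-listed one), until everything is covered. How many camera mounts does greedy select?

Pick 1: K1 covers 3 new corridors (Z14, Z10, Z3).
Pick 2: K3 covers 2 new corridors (Z13, Z7).
Pick 3: K4 covers 2 new corridors (Z4, Z12).
Pick 4: K5 covers 1 new corridors (Z9).
Greedy uses 4 camera mounts.

4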